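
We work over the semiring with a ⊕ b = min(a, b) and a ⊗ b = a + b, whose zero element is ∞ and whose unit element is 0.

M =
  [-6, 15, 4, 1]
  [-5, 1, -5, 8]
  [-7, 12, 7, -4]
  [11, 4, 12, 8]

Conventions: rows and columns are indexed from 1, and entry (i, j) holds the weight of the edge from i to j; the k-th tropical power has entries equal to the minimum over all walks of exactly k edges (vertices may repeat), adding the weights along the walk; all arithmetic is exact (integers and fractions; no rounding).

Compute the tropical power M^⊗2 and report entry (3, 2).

M^⊗2:
  [-12, 5, -2, -5]
  [-12, 2, -4, -9]
  [-13, 0, -3, -6]
  [-1, 5, -1, 8]
Key observation: the optimum is the walk 3->4->2, with weight (-4) + 4 = 0.
Optimal value attained by: walk 3->4->2.
Answer: (M^⊗2)[3][2] = 0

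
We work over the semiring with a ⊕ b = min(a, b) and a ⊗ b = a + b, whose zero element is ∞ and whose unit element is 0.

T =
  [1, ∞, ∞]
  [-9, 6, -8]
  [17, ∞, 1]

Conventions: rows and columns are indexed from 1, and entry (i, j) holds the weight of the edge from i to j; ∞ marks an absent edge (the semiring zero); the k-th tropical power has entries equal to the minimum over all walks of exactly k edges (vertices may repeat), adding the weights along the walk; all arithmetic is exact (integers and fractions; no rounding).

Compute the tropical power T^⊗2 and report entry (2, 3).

T^⊗2:
  [2, ∞, ∞]
  [-8, 12, -7]
  [18, ∞, 2]
Key observation: the optimum is the walk 2->3->3, with weight (-8) + 1 = -7.
Optimal value attained by: walk 2->3->3.
Answer: (T^⊗2)[2][3] = -7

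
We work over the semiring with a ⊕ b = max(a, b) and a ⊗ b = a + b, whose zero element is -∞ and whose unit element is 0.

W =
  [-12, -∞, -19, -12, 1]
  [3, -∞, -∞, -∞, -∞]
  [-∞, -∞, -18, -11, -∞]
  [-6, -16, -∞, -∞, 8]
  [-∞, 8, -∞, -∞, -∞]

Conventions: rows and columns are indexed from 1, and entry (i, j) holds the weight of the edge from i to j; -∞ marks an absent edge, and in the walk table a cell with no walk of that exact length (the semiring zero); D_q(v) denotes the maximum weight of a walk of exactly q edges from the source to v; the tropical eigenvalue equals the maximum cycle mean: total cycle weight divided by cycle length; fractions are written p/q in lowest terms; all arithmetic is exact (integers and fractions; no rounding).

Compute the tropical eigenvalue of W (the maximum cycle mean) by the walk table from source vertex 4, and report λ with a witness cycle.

q=0: [-∞, -∞, -∞, 0, -∞]
q=1: [-6, -16, -∞, -∞, 8]
q=2: [-13, 16, -25, -18, -5]
q=3: [19, 3, -32, -25, -10]
q=4: [7, -2, 0, 7, 20]
q=5: [1, 28, -12, -5, 15]
Optimal cycle mean attained by: cycle 1->5->2->1, total 1 + 8 + 3, length 3.
Answer: λ = 4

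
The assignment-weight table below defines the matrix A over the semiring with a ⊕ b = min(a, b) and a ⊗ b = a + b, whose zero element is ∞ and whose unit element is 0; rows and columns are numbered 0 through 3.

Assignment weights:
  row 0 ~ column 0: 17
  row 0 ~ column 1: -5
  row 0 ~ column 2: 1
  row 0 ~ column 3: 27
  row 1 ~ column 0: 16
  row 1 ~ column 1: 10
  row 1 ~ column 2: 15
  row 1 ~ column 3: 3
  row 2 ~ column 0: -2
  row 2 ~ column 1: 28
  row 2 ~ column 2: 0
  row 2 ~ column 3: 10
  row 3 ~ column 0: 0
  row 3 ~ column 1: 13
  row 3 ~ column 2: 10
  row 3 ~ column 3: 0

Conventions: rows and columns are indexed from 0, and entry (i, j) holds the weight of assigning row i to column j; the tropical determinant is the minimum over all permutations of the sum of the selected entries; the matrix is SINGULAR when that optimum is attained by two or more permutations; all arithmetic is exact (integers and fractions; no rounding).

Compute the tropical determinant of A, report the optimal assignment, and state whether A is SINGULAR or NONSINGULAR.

σ = (0, 1, 2, 3): 17 + 10 + 0 + 0 = 27
σ = (0, 1, 3, 2): 17 + 10 + 10 + 10 = 47
σ = (0, 2, 1, 3): 17 + 15 + 28 + 0 = 60
σ = (0, 2, 3, 1): 17 + 15 + 10 + 13 = 55
σ = (0, 3, 1, 2): 17 + 3 + 28 + 10 = 58
σ = (0, 3, 2, 1): 17 + 3 + 0 + 13 = 33
σ = (1, 0, 2, 3): (-5) + 16 + 0 + 0 = 11
σ = (1, 0, 3, 2): (-5) + 16 + 10 + 10 = 31
σ = (1, 2, 0, 3): (-5) + 15 + (-2) + 0 = 8
σ = (1, 2, 3, 0): (-5) + 15 + 10 + 0 = 20
σ = (1, 3, 0, 2): (-5) + 3 + (-2) + 10 = 6
σ = (1, 3, 2, 0): (-5) + 3 + 0 + 0 = -2
σ = (2, 0, 1, 3): 1 + 16 + 28 + 0 = 45
σ = (2, 0, 3, 1): 1 + 16 + 10 + 13 = 40
σ = (2, 1, 0, 3): 1 + 10 + (-2) + 0 = 9
σ = (2, 1, 3, 0): 1 + 10 + 10 + 0 = 21
σ = (2, 3, 0, 1): 1 + 3 + (-2) + 13 = 15
σ = (2, 3, 1, 0): 1 + 3 + 28 + 0 = 32
σ = (3, 0, 1, 2): 27 + 16 + 28 + 10 = 81
σ = (3, 0, 2, 1): 27 + 16 + 0 + 13 = 56
σ = (3, 1, 0, 2): 27 + 10 + (-2) + 10 = 45
σ = (3, 1, 2, 0): 27 + 10 + 0 + 0 = 37
σ = (3, 2, 0, 1): 27 + 15 + (-2) + 13 = 53
σ = (3, 2, 1, 0): 27 + 15 + 28 + 0 = 70
Optimal value attained by: σ = (1, 3, 2, 0).
Answer: det⊕(A) = -2; verdict: NONSINGULAR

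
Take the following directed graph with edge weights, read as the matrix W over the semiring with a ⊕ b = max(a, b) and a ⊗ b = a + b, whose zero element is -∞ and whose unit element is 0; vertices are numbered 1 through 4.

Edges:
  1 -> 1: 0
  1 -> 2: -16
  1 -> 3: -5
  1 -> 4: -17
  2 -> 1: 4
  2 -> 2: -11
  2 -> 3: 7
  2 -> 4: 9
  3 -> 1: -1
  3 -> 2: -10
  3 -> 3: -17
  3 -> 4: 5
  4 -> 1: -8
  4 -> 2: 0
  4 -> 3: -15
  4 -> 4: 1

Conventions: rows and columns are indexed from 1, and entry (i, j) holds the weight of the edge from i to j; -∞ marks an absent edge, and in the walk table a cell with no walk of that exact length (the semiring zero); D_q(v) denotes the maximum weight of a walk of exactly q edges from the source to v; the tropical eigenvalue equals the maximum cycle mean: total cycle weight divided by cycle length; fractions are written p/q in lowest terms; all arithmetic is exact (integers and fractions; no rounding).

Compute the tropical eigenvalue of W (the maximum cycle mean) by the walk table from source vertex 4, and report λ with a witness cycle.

q=0: [-∞, -∞, -∞, 0]
q=1: [-8, 0, -15, 1]
q=2: [4, 1, 7, 9]
q=3: [6, 9, 8, 12]
q=4: [13, 12, 16, 18]
Optimal cycle mean attained by: cycle 2->4->2, total 9 + 0, length 2.
Answer: λ = 9/2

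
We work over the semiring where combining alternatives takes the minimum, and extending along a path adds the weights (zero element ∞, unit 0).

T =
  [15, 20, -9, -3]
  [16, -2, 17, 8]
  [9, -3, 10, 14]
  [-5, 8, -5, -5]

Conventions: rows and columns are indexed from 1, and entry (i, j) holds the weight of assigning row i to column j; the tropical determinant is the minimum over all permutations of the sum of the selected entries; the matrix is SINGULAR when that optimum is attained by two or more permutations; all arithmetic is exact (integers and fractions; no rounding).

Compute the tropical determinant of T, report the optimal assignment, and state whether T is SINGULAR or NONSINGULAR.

σ = (1, 2, 3, 4): 15 + (-2) + 10 + (-5) = 18
σ = (1, 2, 4, 3): 15 + (-2) + 14 + (-5) = 22
σ = (1, 3, 2, 4): 15 + 17 + (-3) + (-5) = 24
σ = (1, 3, 4, 2): 15 + 17 + 14 + 8 = 54
σ = (1, 4, 2, 3): 15 + 8 + (-3) + (-5) = 15
σ = (1, 4, 3, 2): 15 + 8 + 10 + 8 = 41
σ = (2, 1, 3, 4): 20 + 16 + 10 + (-5) = 41
σ = (2, 1, 4, 3): 20 + 16 + 14 + (-5) = 45
σ = (2, 3, 1, 4): 20 + 17 + 9 + (-5) = 41
σ = (2, 3, 4, 1): 20 + 17 + 14 + (-5) = 46
σ = (2, 4, 1, 3): 20 + 8 + 9 + (-5) = 32
σ = (2, 4, 3, 1): 20 + 8 + 10 + (-5) = 33
σ = (3, 1, 2, 4): (-9) + 16 + (-3) + (-5) = -1
σ = (3, 1, 4, 2): (-9) + 16 + 14 + 8 = 29
σ = (3, 2, 1, 4): (-9) + (-2) + 9 + (-5) = -7
σ = (3, 2, 4, 1): (-9) + (-2) + 14 + (-5) = -2
σ = (3, 4, 1, 2): (-9) + 8 + 9 + 8 = 16
σ = (3, 4, 2, 1): (-9) + 8 + (-3) + (-5) = -9
σ = (4, 1, 2, 3): (-3) + 16 + (-3) + (-5) = 5
σ = (4, 1, 3, 2): (-3) + 16 + 10 + 8 = 31
σ = (4, 2, 1, 3): (-3) + (-2) + 9 + (-5) = -1
σ = (4, 2, 3, 1): (-3) + (-2) + 10 + (-5) = 0
σ = (4, 3, 1, 2): (-3) + 17 + 9 + 8 = 31
σ = (4, 3, 2, 1): (-3) + 17 + (-3) + (-5) = 6
Optimal value attained by: σ = (3, 4, 2, 1).
Answer: det⊕(T) = -9; verdict: NONSINGULAR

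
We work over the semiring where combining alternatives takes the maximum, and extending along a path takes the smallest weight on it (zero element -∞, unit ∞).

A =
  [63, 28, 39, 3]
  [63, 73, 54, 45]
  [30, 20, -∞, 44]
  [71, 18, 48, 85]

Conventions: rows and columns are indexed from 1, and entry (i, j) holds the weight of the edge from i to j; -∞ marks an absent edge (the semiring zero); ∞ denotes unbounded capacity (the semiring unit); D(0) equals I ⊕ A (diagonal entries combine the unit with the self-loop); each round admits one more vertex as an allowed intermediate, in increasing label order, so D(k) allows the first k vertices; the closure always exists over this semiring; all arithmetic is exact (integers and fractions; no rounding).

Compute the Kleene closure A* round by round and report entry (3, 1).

D(0):
  [∞, 28, 39, 3]
  [63, ∞, 54, 45]
  [30, 20, ∞, 44]
  [71, 18, 48, ∞]
D(1):
  [∞, 28, 39, 3]
  [63, ∞, 54, 45]
  [30, 28, ∞, 44]
  [71, 28, 48, ∞]
D(2):
  [∞, 28, 39, 28]
  [63, ∞, 54, 45]
  [30, 28, ∞, 44]
  [71, 28, 48, ∞]
D(3):
  [∞, 28, 39, 39]
  [63, ∞, 54, 45]
  [30, 28, ∞, 44]
  [71, 28, 48, ∞]
D(4):
  [∞, 28, 39, 39]
  [63, ∞, 54, 45]
  [44, 28, ∞, 44]
  [71, 28, 48, ∞]
Answer: A*[3][1] = 44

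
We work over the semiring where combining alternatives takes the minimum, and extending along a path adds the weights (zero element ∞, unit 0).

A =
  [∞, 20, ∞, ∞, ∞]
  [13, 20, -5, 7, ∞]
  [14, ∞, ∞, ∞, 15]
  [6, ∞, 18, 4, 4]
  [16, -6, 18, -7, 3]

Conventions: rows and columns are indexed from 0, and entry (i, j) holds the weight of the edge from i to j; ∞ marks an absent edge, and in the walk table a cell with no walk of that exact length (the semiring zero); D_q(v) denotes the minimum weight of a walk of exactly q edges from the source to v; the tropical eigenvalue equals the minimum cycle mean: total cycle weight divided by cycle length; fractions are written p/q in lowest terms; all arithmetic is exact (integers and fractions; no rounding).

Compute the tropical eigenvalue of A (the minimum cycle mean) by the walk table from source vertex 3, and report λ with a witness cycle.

q=0: [∞, ∞, ∞, 0, ∞]
q=1: [6, ∞, 18, 4, 4]
q=2: [10, -2, 22, -3, 7]
q=3: [3, 1, -7, 0, 1]
q=4: [6, -5, -4, -6, 4]
q=5: [0, -2, -10, -3, -2]
Optimal cycle mean attained by: cycle 3->4->3, total 4 + (-7), length 2.
Answer: λ = -3/2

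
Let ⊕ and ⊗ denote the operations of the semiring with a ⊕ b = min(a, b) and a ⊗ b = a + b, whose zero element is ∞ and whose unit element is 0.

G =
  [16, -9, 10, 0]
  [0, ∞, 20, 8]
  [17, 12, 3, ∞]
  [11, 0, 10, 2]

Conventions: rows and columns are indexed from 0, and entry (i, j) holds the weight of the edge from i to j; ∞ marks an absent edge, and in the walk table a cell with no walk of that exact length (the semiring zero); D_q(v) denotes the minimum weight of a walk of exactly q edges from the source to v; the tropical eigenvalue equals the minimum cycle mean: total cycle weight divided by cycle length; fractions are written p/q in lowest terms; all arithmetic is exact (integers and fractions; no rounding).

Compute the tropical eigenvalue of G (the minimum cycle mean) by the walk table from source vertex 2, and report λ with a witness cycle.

q=0: [∞, ∞, 0, ∞]
q=1: [17, 12, 3, ∞]
q=2: [12, 8, 6, 17]
q=3: [8, 3, 9, 12]
q=4: [3, -1, 12, 8]
Optimal cycle mean attained by: cycle 0->1->0, total (-9) + 0, length 2.
Answer: λ = -9/2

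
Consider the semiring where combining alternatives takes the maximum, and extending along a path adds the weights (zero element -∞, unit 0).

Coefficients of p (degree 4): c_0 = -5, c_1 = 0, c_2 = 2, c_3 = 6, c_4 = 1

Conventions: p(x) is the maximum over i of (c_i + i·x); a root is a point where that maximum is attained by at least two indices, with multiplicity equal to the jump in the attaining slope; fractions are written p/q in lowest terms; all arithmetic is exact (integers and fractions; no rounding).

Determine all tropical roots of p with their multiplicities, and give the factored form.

hull edge (i=0, c=-5) to (i=1, c=0): slope 5, span 1
hull edge (i=1, c=0) to (i=3, c=6): slope 3, span 2
hull edge (i=3, c=6) to (i=4, c=1): slope -5, span 1
Factored form: p(x) = 1 ⊗ (x ⊕ (-5)) ⊗ (x ⊕ (-3)) ⊗ (x ⊕ (-3)) ⊗ (x ⊕ 5)
Answer: roots = -5 (mult 1), -3 (mult 2), 5 (mult 1)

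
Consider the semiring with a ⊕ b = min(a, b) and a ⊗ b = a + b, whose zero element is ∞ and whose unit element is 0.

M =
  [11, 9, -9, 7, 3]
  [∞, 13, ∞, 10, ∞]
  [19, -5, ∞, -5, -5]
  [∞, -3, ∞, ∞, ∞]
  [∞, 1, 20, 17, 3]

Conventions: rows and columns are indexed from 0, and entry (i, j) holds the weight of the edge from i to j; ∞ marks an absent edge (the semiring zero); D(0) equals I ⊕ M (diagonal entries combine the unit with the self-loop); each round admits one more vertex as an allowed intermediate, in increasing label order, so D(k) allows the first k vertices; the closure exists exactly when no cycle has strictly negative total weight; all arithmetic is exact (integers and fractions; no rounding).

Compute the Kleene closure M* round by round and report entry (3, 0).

D(0):
  [0, 9, -9, 7, 3]
  [∞, 0, ∞, 10, ∞]
  [19, -5, 0, -5, -5]
  [∞, -3, ∞, 0, ∞]
  [∞, 1, 20, 17, 0]
D(1):
  [0, 9, -9, 7, 3]
  [∞, 0, ∞, 10, ∞]
  [19, -5, 0, -5, -5]
  [∞, -3, ∞, 0, ∞]
  [∞, 1, 20, 17, 0]
D(2):
  [0, 9, -9, 7, 3]
  [∞, 0, ∞, 10, ∞]
  [19, -5, 0, -5, -5]
  [∞, -3, ∞, 0, ∞]
  [∞, 1, 20, 11, 0]
D(3):
  [0, -14, -9, -14, -14]
  [∞, 0, ∞, 10, ∞]
  [19, -5, 0, -5, -5]
  [∞, -3, ∞, 0, ∞]
  [39, 1, 20, 11, 0]
D(4):
  [0, -17, -9, -14, -14]
  [∞, 0, ∞, 10, ∞]
  [19, -8, 0, -5, -5]
  [∞, -3, ∞, 0, ∞]
  [39, 1, 20, 11, 0]
D(5):
  [0, -17, -9, -14, -14]
  [∞, 0, ∞, 10, ∞]
  [19, -8, 0, -5, -5]
  [∞, -3, ∞, 0, ∞]
  [39, 1, 20, 11, 0]
Answer: M*[3][0] = ∞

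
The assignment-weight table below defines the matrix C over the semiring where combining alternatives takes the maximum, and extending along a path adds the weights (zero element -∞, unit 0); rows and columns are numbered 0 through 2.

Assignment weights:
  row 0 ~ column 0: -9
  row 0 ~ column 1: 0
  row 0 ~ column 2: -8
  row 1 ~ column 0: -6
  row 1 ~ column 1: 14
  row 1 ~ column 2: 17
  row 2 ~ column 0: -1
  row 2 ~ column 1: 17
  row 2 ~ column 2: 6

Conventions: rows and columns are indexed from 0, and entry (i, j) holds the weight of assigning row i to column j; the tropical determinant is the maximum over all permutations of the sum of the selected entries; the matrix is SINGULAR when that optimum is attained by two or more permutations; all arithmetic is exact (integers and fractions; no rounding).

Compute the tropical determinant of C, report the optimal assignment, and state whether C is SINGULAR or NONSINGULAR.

σ = (0, 1, 2): (-9) + 14 + 6 = 11
σ = (0, 2, 1): (-9) + 17 + 17 = 25
σ = (1, 0, 2): 0 + (-6) + 6 = 0
σ = (1, 2, 0): 0 + 17 + (-1) = 16
σ = (2, 0, 1): (-8) + (-6) + 17 = 3
σ = (2, 1, 0): (-8) + 14 + (-1) = 5
Optimal value attained by: σ = (0, 2, 1).
Answer: det⊕(C) = 25; verdict: NONSINGULAR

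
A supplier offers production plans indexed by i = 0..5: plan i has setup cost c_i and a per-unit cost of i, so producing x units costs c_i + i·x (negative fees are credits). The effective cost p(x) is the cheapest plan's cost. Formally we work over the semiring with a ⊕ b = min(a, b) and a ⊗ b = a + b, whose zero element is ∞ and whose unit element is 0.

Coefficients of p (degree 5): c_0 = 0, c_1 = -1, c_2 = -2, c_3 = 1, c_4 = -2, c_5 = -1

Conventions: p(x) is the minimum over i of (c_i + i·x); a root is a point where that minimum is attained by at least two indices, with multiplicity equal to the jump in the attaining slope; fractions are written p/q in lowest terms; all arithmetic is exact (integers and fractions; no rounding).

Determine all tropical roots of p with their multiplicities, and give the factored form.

hull edge (i=0, c=0) to (i=2, c=-2): slope -1, span 2
hull edge (i=2, c=-2) to (i=4, c=-2): slope 0, span 2
hull edge (i=4, c=-2) to (i=5, c=-1): slope 1, span 1
Factored form: p(x) = -1 ⊗ (x ⊕ (-1)) ⊗ (x ⊕ 0) ⊗ (x ⊕ 0) ⊗ (x ⊕ 1) ⊗ (x ⊕ 1)
Answer: roots = -1 (mult 1), 0 (mult 2), 1 (mult 2)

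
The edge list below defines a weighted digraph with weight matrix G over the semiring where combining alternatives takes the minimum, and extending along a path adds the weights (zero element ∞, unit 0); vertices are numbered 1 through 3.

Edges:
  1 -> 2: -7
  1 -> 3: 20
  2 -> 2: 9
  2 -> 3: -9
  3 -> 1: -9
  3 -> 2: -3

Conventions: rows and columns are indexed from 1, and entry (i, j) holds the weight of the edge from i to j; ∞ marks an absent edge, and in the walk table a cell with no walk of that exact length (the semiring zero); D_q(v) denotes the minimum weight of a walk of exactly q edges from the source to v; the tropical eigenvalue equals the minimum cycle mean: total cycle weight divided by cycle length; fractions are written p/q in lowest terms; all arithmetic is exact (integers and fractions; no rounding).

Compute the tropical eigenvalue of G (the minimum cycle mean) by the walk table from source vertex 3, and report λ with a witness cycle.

q=0: [∞, ∞, 0]
q=1: [-9, -3, ∞]
q=2: [∞, -16, -12]
q=3: [-21, -15, -25]
Optimal cycle mean attained by: cycle 1->2->3->1, total (-7) + (-9) + (-9), length 3.
Answer: λ = -25/3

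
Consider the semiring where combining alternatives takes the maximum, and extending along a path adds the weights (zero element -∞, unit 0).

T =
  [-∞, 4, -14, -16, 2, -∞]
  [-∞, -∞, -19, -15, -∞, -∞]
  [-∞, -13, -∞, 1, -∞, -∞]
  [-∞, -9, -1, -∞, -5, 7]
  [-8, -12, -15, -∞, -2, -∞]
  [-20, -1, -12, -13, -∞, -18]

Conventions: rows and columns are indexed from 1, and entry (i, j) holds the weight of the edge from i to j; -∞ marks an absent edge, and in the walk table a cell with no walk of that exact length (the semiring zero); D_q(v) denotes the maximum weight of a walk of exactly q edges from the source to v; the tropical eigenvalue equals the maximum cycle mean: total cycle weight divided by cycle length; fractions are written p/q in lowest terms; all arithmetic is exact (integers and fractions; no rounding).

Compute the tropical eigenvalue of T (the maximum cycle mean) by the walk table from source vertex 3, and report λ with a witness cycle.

q=0: [-∞, -∞, 0, -∞, -∞, -∞]
q=1: [-∞, -13, -∞, 1, -∞, -∞]
q=2: [-∞, -8, 0, -28, -4, 8]
q=3: [-12, 7, -4, 1, -6, -10]
q=4: [-14, -8, 0, -3, -4, 8]
q=5: [-12, 7, -4, 1, -6, 4]
q=6: [-14, 3, 0, -3, -4, 8]
Optimal cycle mean attained by: cycle 3->4->3, total 1 + (-1), length 2.
Answer: λ = 0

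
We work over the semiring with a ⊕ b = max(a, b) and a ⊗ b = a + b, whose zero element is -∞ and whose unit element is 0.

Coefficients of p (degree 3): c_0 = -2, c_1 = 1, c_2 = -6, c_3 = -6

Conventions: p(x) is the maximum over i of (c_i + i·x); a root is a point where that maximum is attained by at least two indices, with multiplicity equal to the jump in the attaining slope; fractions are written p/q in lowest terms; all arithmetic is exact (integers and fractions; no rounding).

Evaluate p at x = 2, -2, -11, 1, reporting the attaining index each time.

p(2) = max(-2+0·2=-2, 1+1·2=3, -6+2·2=-2, -6+3·2=0) = 3 (attained by i=1)
p(-2) = max(-2+0·(-2)=-2, 1+1·(-2)=-1, -6+2·(-2)=-10, -6+3·(-2)=-12) = -1 (attained by i=1)
p(-11) = max(-2+0·(-11)=-2, 1+1·(-11)=-10, -6+2·(-11)=-28, -6+3·(-11)=-39) = -2 (attained by i=0)
p(1) = max(-2+0·1=-2, 1+1·1=2, -6+2·1=-4, -6+3·1=-3) = 2 (attained by i=1)
Answer: p(2) = 3; p(-2) = -1; p(-11) = -2; p(1) = 2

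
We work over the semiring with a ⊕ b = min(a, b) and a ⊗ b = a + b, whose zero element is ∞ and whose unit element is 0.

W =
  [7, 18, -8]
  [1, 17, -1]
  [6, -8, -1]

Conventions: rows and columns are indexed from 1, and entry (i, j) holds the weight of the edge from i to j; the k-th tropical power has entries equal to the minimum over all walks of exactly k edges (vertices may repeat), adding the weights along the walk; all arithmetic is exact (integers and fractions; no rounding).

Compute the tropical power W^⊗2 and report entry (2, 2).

W^⊗2:
  [-2, -16, -9]
  [5, -9, -7]
  [-7, -9, -9]
Key observation: the optimum is the walk 2->3->2, with weight (-1) + (-8) = -9.
Optimal value attained by: walk 2->3->2.
Answer: (W^⊗2)[2][2] = -9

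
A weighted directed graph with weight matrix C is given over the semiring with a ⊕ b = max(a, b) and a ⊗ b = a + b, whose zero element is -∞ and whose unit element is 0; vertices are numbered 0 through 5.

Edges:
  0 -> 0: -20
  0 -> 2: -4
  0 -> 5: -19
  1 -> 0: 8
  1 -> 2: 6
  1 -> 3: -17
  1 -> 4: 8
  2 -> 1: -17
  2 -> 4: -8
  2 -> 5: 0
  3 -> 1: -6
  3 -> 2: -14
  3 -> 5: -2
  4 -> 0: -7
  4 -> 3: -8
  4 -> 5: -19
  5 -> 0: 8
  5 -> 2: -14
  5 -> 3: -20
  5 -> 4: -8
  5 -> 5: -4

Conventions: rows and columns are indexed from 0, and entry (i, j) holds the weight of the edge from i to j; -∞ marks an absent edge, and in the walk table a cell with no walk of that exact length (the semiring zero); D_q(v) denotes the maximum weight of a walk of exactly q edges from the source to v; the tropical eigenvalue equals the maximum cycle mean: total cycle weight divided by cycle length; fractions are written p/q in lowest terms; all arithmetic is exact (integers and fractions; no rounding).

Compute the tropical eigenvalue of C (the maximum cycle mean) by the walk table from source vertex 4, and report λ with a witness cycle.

q=0: [-∞, -∞, -∞, -∞, 0, -∞]
q=1: [-7, -∞, -∞, -8, -∞, -19]
q=2: [-11, -14, -11, -39, -27, -10]
q=3: [-2, -28, -8, -30, -6, -11]
q=4: [-3, -25, -6, -14, -16, -8]
q=5: [0, -20, -7, -24, -14, -6]
q=6: [2, -24, -4, -22, -12, -7]
Optimal cycle mean attained by: cycle 0->2->5->0, total (-4) + 0 + 8, length 3.
Answer: λ = 4/3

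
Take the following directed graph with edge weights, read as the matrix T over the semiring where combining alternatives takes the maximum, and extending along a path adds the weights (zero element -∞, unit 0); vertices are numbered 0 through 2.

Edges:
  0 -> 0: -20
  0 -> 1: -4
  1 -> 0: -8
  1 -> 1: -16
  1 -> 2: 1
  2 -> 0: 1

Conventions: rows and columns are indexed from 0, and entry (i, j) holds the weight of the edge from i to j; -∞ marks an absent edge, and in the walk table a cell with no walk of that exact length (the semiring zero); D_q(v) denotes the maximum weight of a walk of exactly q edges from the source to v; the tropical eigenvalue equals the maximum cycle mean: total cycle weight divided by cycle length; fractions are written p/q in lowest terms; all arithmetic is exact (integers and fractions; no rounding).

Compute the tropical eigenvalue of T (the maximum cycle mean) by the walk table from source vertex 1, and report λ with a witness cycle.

q=0: [-∞, 0, -∞]
q=1: [-8, -16, 1]
q=2: [2, -12, -15]
q=3: [-14, -2, -11]
Optimal cycle mean attained by: cycle 0->1->2->0, total (-4) + 1 + 1, length 3.
Answer: λ = -2/3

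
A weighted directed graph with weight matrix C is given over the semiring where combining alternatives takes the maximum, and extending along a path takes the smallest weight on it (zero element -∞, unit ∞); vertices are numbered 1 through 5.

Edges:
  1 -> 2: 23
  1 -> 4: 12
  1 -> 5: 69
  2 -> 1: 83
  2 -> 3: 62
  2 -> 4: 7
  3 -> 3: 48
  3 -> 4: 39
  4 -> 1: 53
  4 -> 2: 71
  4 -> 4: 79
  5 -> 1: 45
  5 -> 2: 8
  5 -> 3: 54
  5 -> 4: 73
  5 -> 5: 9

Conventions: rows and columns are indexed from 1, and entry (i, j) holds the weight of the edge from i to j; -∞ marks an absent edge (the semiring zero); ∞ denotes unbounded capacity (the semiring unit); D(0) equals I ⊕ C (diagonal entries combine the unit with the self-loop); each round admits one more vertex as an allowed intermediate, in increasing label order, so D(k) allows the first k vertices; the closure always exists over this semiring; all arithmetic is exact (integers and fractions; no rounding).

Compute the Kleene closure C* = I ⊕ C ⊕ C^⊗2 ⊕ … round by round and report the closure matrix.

D(0):
  [∞, 23, -∞, 12, 69]
  [83, ∞, 62, 7, -∞]
  [-∞, -∞, ∞, 39, -∞]
  [53, 71, -∞, ∞, -∞]
  [45, 8, 54, 73, ∞]
D(1):
  [∞, 23, -∞, 12, 69]
  [83, ∞, 62, 12, 69]
  [-∞, -∞, ∞, 39, -∞]
  [53, 71, -∞, ∞, 53]
  [45, 23, 54, 73, ∞]
D(2):
  [∞, 23, 23, 12, 69]
  [83, ∞, 62, 12, 69]
  [-∞, -∞, ∞, 39, -∞]
  [71, 71, 62, ∞, 69]
  [45, 23, 54, 73, ∞]
D(3):
  [∞, 23, 23, 23, 69]
  [83, ∞, 62, 39, 69]
  [-∞, -∞, ∞, 39, -∞]
  [71, 71, 62, ∞, 69]
  [45, 23, 54, 73, ∞]
D(4):
  [∞, 23, 23, 23, 69]
  [83, ∞, 62, 39, 69]
  [39, 39, ∞, 39, 39]
  [71, 71, 62, ∞, 69]
  [71, 71, 62, 73, ∞]
D(5):
  [∞, 69, 62, 69, 69]
  [83, ∞, 62, 69, 69]
  [39, 39, ∞, 39, 39]
  [71, 71, 62, ∞, 69]
  [71, 71, 62, 73, ∞]
Answer: C* = [[∞, 69, 62, 69, 69], [83, ∞, 62, 69, 69], [39, 39, ∞, 39, 39], [71, 71, 62, ∞, 69], [71, 71, 62, 73, ∞]]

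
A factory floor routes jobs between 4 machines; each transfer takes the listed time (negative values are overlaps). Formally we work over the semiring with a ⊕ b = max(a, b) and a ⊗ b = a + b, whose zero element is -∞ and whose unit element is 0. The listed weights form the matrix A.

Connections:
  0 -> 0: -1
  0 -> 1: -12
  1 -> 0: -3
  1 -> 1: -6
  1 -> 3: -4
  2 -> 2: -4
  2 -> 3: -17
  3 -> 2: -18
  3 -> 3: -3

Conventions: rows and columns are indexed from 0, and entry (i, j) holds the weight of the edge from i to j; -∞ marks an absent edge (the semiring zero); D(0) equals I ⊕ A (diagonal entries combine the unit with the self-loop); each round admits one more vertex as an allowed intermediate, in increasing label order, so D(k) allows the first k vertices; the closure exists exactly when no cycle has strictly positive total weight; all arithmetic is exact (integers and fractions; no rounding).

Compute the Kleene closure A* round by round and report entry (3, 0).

D(0):
  [0, -12, -∞, -∞]
  [-3, 0, -∞, -4]
  [-∞, -∞, 0, -17]
  [-∞, -∞, -18, 0]
D(1):
  [0, -12, -∞, -∞]
  [-3, 0, -∞, -4]
  [-∞, -∞, 0, -17]
  [-∞, -∞, -18, 0]
D(2):
  [0, -12, -∞, -16]
  [-3, 0, -∞, -4]
  [-∞, -∞, 0, -17]
  [-∞, -∞, -18, 0]
D(3):
  [0, -12, -∞, -16]
  [-3, 0, -∞, -4]
  [-∞, -∞, 0, -17]
  [-∞, -∞, -18, 0]
D(4):
  [0, -12, -34, -16]
  [-3, 0, -22, -4]
  [-∞, -∞, 0, -17]
  [-∞, -∞, -18, 0]
Answer: A*[3][0] = -∞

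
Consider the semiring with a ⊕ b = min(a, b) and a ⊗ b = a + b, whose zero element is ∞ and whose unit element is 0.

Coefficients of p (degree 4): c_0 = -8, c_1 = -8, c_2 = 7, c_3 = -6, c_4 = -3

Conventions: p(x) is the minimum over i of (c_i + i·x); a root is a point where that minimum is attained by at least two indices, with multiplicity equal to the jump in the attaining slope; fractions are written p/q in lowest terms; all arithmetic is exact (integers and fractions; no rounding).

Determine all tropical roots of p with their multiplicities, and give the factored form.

hull edge (i=0, c=-8) to (i=1, c=-8): slope 0, span 1
hull edge (i=1, c=-8) to (i=3, c=-6): slope 1, span 2
hull edge (i=3, c=-6) to (i=4, c=-3): slope 3, span 1
Factored form: p(x) = -3 ⊗ (x ⊕ (-3)) ⊗ (x ⊕ (-1)) ⊗ (x ⊕ (-1)) ⊗ (x ⊕ 0)
Answer: roots = -3 (mult 1), -1 (mult 2), 0 (mult 1)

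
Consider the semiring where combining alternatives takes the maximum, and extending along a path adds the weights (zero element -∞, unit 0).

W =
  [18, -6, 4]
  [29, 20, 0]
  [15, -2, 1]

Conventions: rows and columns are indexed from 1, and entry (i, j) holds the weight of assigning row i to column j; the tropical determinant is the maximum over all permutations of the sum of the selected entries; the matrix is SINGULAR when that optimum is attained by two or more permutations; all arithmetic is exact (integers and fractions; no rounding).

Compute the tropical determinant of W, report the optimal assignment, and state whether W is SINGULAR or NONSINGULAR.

σ = (1, 2, 3): 18 + 20 + 1 = 39
σ = (1, 3, 2): 18 + 0 + (-2) = 16
σ = (2, 1, 3): (-6) + 29 + 1 = 24
σ = (2, 3, 1): (-6) + 0 + 15 = 9
σ = (3, 1, 2): 4 + 29 + (-2) = 31
σ = (3, 2, 1): 4 + 20 + 15 = 39
Optimal value attained by: σ = (1, 2, 3).
Answer: det⊕(W) = 39; verdict: SINGULAR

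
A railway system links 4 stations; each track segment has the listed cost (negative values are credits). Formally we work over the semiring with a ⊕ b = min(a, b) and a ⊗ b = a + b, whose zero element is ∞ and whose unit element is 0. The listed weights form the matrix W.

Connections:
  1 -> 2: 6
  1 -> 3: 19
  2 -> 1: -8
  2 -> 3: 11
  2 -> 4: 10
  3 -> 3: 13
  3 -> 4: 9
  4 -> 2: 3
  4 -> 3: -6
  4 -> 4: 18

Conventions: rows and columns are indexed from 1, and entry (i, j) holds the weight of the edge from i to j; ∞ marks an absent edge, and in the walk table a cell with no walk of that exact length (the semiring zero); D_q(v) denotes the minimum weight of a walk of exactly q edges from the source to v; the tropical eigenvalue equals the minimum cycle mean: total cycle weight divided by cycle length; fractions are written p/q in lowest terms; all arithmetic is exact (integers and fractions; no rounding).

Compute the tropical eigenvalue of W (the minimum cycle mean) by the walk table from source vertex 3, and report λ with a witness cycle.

q=0: [∞, ∞, 0, ∞]
q=1: [∞, ∞, 13, 9]
q=2: [∞, 12, 3, 22]
q=3: [4, 25, 16, 12]
q=4: [17, 10, 6, 25]
Optimal cycle mean attained by: cycle 1->2->1, total 6 + (-8), length 2.
Answer: λ = -1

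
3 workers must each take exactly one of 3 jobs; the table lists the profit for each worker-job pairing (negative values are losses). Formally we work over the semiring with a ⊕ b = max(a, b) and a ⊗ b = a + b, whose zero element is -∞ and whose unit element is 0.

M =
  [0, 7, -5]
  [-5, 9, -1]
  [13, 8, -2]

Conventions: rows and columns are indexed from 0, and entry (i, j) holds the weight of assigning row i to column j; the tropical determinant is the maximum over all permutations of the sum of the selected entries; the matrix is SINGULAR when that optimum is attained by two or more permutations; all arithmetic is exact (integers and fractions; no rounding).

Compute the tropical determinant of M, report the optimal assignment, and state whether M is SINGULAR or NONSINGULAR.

σ = (0, 1, 2): 0 + 9 + (-2) = 7
σ = (0, 2, 1): 0 + (-1) + 8 = 7
σ = (1, 0, 2): 7 + (-5) + (-2) = 0
σ = (1, 2, 0): 7 + (-1) + 13 = 19
σ = (2, 0, 1): (-5) + (-5) + 8 = -2
σ = (2, 1, 0): (-5) + 9 + 13 = 17
Optimal value attained by: σ = (1, 2, 0).
Answer: det⊕(M) = 19; verdict: NONSINGULAR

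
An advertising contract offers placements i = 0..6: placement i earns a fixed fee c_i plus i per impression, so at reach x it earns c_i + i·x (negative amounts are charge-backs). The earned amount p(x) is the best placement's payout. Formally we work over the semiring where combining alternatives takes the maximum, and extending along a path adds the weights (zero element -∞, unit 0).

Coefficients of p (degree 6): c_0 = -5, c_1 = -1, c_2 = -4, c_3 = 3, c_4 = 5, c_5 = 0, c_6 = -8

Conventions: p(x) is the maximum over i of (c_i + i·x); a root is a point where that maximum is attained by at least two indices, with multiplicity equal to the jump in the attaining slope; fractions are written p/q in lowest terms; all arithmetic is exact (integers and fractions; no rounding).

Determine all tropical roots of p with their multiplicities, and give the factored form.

hull edge (i=0, c=-5) to (i=1, c=-1): slope 4, span 1
hull edge (i=1, c=-1) to (i=4, c=5): slope 2, span 3
hull edge (i=4, c=5) to (i=5, c=0): slope -5, span 1
hull edge (i=5, c=0) to (i=6, c=-8): slope -8, span 1
Factored form: p(x) = -8 ⊗ (x ⊕ (-4)) ⊗ (x ⊕ (-2)) ⊗ (x ⊕ (-2)) ⊗ (x ⊕ (-2)) ⊗ (x ⊕ 5) ⊗ (x ⊕ 8)
Answer: roots = -4 (mult 1), -2 (mult 3), 5 (mult 1), 8 (mult 1)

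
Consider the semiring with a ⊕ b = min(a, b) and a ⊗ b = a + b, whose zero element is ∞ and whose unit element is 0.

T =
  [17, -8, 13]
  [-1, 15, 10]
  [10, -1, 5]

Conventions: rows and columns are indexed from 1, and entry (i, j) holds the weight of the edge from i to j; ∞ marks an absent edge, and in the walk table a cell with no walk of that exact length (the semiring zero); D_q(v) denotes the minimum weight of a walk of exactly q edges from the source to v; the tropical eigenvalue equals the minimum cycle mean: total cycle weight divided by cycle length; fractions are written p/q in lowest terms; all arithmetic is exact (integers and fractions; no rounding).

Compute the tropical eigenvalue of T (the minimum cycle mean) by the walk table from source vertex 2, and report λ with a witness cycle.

q=0: [∞, 0, ∞]
q=1: [-1, 15, 10]
q=2: [14, -9, 12]
q=3: [-10, 6, 1]
Optimal cycle mean attained by: cycle 1->2->1, total (-8) + (-1), length 2.
Answer: λ = -9/2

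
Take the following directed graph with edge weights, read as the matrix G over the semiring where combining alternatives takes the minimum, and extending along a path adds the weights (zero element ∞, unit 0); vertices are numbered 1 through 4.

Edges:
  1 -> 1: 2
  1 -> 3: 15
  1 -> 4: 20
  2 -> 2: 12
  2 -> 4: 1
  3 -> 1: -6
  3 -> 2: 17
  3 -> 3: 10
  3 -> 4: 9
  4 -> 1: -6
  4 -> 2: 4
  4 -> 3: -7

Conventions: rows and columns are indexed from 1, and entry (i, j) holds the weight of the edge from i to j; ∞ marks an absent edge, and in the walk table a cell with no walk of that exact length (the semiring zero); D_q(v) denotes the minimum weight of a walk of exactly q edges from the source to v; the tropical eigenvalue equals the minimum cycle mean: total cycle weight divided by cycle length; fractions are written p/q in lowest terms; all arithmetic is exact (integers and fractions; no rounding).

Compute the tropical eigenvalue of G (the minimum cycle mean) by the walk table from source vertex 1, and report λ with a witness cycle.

q=0: [0, ∞, ∞, ∞]
q=1: [2, ∞, 15, 20]
q=2: [4, 24, 13, 22]
q=3: [6, 26, 15, 22]
q=4: [8, 26, 15, 24]
Optimal cycle mean attained by: cycle 3->4->3, total 9 + (-7), length 2.
Answer: λ = 1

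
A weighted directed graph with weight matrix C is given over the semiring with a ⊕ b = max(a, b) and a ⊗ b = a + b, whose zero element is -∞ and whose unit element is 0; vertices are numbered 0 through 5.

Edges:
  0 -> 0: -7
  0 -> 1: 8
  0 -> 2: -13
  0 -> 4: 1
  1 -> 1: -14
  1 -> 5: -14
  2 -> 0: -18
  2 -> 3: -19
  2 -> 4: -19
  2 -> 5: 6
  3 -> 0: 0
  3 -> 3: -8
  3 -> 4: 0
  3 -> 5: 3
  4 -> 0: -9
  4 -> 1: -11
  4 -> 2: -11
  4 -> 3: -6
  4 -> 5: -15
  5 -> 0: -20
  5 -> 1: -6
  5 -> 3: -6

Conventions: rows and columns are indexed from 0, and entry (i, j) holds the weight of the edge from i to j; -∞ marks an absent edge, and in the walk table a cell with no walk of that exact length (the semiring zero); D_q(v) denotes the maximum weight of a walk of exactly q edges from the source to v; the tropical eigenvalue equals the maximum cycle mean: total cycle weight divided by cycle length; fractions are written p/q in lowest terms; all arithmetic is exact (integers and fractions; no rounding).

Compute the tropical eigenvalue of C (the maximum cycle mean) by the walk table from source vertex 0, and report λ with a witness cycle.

q=0: [0, -∞, -∞, -∞, -∞, -∞]
q=1: [-7, 8, -13, -∞, 1, -∞]
q=2: [-8, 1, -10, -5, -6, -6]
q=3: [-5, 0, -17, -12, -5, -2]
q=4: [-12, 3, -16, -8, -4, -9]
q=5: [-8, -4, -15, -10, -8, -5]
q=6: [-10, 0, -19, -11, -7, -7]
Optimal cycle mean attained by: cycle 3->5->3, total 3 + (-6), length 2.
Answer: λ = -3/2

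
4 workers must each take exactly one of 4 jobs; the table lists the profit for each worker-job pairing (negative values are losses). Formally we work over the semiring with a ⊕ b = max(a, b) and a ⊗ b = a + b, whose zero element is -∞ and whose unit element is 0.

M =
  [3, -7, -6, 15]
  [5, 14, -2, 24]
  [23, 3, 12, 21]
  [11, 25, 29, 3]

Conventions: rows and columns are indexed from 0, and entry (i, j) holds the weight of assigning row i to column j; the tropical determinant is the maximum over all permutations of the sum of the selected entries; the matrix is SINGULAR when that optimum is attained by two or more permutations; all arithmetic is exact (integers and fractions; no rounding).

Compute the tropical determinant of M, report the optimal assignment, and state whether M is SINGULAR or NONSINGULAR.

σ = (0, 1, 2, 3): 3 + 14 + 12 + 3 = 32
σ = (0, 1, 3, 2): 3 + 14 + 21 + 29 = 67
σ = (0, 2, 1, 3): 3 + (-2) + 3 + 3 = 7
σ = (0, 2, 3, 1): 3 + (-2) + 21 + 25 = 47
σ = (0, 3, 1, 2): 3 + 24 + 3 + 29 = 59
σ = (0, 3, 2, 1): 3 + 24 + 12 + 25 = 64
σ = (1, 0, 2, 3): (-7) + 5 + 12 + 3 = 13
σ = (1, 0, 3, 2): (-7) + 5 + 21 + 29 = 48
σ = (1, 2, 0, 3): (-7) + (-2) + 23 + 3 = 17
σ = (1, 2, 3, 0): (-7) + (-2) + 21 + 11 = 23
σ = (1, 3, 0, 2): (-7) + 24 + 23 + 29 = 69
σ = (1, 3, 2, 0): (-7) + 24 + 12 + 11 = 40
σ = (2, 0, 1, 3): (-6) + 5 + 3 + 3 = 5
σ = (2, 0, 3, 1): (-6) + 5 + 21 + 25 = 45
σ = (2, 1, 0, 3): (-6) + 14 + 23 + 3 = 34
σ = (2, 1, 3, 0): (-6) + 14 + 21 + 11 = 40
σ = (2, 3, 0, 1): (-6) + 24 + 23 + 25 = 66
σ = (2, 3, 1, 0): (-6) + 24 + 3 + 11 = 32
σ = (3, 0, 1, 2): 15 + 5 + 3 + 29 = 52
σ = (3, 0, 2, 1): 15 + 5 + 12 + 25 = 57
σ = (3, 1, 0, 2): 15 + 14 + 23 + 29 = 81
σ = (3, 1, 2, 0): 15 + 14 + 12 + 11 = 52
σ = (3, 2, 0, 1): 15 + (-2) + 23 + 25 = 61
σ = (3, 2, 1, 0): 15 + (-2) + 3 + 11 = 27
Optimal value attained by: σ = (3, 1, 0, 2).
Answer: det⊕(M) = 81; verdict: NONSINGULAR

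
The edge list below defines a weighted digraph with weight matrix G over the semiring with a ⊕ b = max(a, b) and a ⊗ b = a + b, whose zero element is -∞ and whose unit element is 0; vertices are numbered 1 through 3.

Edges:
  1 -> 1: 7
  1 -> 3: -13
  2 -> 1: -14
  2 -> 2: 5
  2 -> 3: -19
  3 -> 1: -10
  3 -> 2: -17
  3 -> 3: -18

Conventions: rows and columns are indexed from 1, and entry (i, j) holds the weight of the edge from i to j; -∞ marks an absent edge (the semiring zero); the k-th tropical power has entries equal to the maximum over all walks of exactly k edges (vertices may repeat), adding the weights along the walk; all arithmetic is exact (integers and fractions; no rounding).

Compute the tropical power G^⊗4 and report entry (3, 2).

G^⊗2:
  [14, -30, -6]
  [-7, 10, -14]
  [-3, -12, -23]
G^⊗3:
  [21, -23, 1]
  [0, 15, -9]
  [4, -7, -16]
G^⊗4:
  [28, -16, 8]
  [7, 20, -4]
  [11, -2, -9]
Key observation: the optimum is the walk 3->2->2->2->2, with weight (-17) + 5 + 5 + 5 = -2.
Optimal value attained by: walk 3->2->2->2->2.
Answer: (G^⊗4)[3][2] = -2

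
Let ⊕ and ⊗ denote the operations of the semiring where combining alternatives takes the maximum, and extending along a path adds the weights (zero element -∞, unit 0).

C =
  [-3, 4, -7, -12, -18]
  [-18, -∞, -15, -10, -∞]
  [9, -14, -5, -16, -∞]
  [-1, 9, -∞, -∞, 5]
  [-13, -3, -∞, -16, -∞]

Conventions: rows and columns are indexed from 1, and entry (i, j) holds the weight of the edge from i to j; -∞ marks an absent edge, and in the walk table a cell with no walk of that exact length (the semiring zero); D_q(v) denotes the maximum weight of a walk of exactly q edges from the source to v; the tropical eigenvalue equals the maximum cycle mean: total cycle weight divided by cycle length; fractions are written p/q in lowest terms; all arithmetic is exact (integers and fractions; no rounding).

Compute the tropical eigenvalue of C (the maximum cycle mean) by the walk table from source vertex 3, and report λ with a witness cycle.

q=0: [-∞, -∞, 0, -∞, -∞]
q=1: [9, -14, -5, -16, -∞]
q=2: [6, 13, 2, -3, -9]
q=3: [11, 10, -1, 3, 2]
q=4: [8, 15, 4, 0, 8]
q=5: [13, 12, 1, 5, 5]
Optimal cycle mean attained by: cycle 1->3->1, total (-7) + 9, length 2.
Answer: λ = 1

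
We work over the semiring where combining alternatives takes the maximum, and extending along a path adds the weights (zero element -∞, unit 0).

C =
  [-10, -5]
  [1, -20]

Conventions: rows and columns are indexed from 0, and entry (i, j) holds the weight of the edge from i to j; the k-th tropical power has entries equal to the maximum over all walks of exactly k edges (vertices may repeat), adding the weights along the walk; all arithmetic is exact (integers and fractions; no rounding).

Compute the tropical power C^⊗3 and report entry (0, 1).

C^⊗2:
  [-4, -15]
  [-9, -4]
C^⊗3:
  [-14, -9]
  [-3, -14]
Key observation: the optimum is the walk 0->1->0->1, with weight (-5) + 1 + (-5) = -9.
Optimal value attained by: walk 0->1->0->1.
Answer: (C^⊗3)[0][1] = -9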